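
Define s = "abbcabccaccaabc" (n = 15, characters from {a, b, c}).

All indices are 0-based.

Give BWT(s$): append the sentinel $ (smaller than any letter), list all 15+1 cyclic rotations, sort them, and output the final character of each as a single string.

rank  rotation          last
    0  $abbcabccaccaabc  c
    1  aabc$abbcabccacc  c
    2  abbcabccaccaabc$  $
    3  abc$abbcabccacca  a
    4  abccaccaabc$abbc  c
    5  accaabc$abbcabcc  c
    6  bbcabccaccaabc$a  a
    7  bc$abbcabccaccaa  a
    8  bcabccaccaabc$ab  b
    9  bccaccaabc$abbca  a
   10  c$abbcabccaccaab  b
   11  caabc$abbcabccac  c
   12  cabccaccaabc$abb  b
   13  caccaabc$abbcabc  c
   14  ccaabc$abbcabcca  a
   15  ccaccaabc$abbcab  b

cc$accaababcbcab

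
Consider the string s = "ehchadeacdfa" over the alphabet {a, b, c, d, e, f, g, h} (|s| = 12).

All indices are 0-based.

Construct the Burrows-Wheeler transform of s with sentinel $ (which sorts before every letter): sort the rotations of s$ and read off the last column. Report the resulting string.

rank  rotation       last
    0  $ehchadeacdfa  a
    1  a$ehchadeacdf  f
    2  acdfa$ehchade  e
    3  adeacdfa$ehch  h
    4  cdfa$ehchadea  a
    5  chadeacdfa$eh  h
    6  deacdfa$ehcha  a
    7  dfa$ehchadeac  c
    8  eacdfa$ehchad  d
    9  ehchadeacdfa$  $
   10  fa$ehchadeacd  d
   11  hadeacdfa$ehc  c
   12  hchadeacdfa$e  e

afehahacd$dce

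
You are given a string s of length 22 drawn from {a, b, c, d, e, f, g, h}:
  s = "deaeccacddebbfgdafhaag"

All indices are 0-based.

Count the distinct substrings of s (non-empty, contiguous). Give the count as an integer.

rank→(start, suffix):
  0 → (19, 'aag')
  1 → (6, 'acddebbfgdafhaag')
  2 → (2, 'aeccacddebbfgdafhaag')
  3 → (16, 'afhaag')
  4 → (20, 'ag')
  5 → (11, 'bbfgdafhaag')
  6 → (12, 'bfgdafhaag')
  7 → (5, 'cacddebbfgdafhaag')
  8 → (4, 'ccacddebbfgdafhaag')
  9 → (7, 'cddebbfgdafhaag')
  10 → (15, 'dafhaag')
  11 → (8, 'ddebbfgdafhaag')
  12 → (0, 'deaeccacddebbfgdafhaag')
  13 → (9, 'debbfgdafhaag')
  14 → (1, 'eaeccacddebbfgdafhaag')
  15 → (10, 'ebbfgdafhaag')
  16 → (3, 'eccacddebbfgdafhaag')
  17 → (13, 'fgdafhaag')
  18 → (17, 'fhaag')
  19 → (21, 'g')
  20 → (14, 'gdafhaag')
  21 → (18, 'haag')

SA = [19, 6, 2, 16, 20, 11, 12, 5, 4, 7, 15, 8, 0, 9, 1, 10, 3, 13, 17, 21, 14, 18]
[i] adj suffixes → lcp
  [1] 19/6 → 1 ('a')
  [2] 6/2 → 1 ('a')
  [3] 2/16 → 1 ('a')
  [4] 16/20 → 1 ('a')
  [5] 20/11 → 0 ('')
  [6] 11/12 → 1 ('b')
  [7] 12/5 → 0 ('')
  [8] 5/4 → 1 ('c')
  [9] 4/7 → 1 ('c')
  [10] 7/15 → 0 ('')
  [11] 15/8 → 1 ('d')
  [12] 8/0 → 1 ('d')
  [13] 0/9 → 2 ('de')
  [14] 9/1 → 0 ('')
  [15] 1/10 → 1 ('e')
  [16] 10/3 → 1 ('e')
  [17] 3/13 → 0 ('')
  [18] 13/17 → 1 ('f')
  [19] 17/21 → 0 ('')
  [20] 21/14 → 1 ('g')
  [21] 14/18 → 0 ('')

n(n+1)/2 = 22·23/2 = 253
Σ LCP = 0 + 1 + 1 + 1 + 1 + 0 + 1 + 0 + 1 + 1 + 0 + 1 + 1 + 2 + 0 + 1 + 1 + 0 + 1 + 0 + 1 + 0 = 15
distinct = 253 − 15 = 238

238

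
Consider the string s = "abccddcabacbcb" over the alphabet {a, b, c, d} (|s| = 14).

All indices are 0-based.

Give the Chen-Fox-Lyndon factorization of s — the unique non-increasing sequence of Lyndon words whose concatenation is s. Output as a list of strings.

emit factor 1: 'abccddc' (i=0, period=7)
emit factor 2: 'abacbcb' (i=7, period=7)

["abccddc", "abacbcb"]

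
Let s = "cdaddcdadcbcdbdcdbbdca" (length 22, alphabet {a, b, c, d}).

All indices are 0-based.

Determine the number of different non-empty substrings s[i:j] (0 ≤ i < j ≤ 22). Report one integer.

rank→(start, suffix):
  0 → (21, 'a')
  1 → (7, 'adcbcdbdcdbbdca')
  2 → (2, 'addcdadcbcdbdcdbbdca')
  3 → (17, 'bbdca')
  4 → (10, 'bcdbdcdbbdca')
  5 → (18, 'bdca')
  6 → (13, 'bdcdbbdca')
  7 → (20, 'ca')
  8 → (9, 'cbcdbdcdbbdca')
  9 → (5, 'cdadcbcdbdcdbbdca')
  10 → (0, 'cdaddcdadcbcdbdcdbbdca')
  11 → (15, 'cdbbdca')
  12 → (11, 'cdbdcdbbdca')
  13 → (6, 'dadcbcdbdcdbbdca')
  14 → (1, 'daddcdadcbcdbdcdbbdca')
  15 → (16, 'dbbdca')
  16 → (12, 'dbdcdbbdca')
  17 → (19, 'dca')
  18 → (8, 'dcbcdbdcdbbdca')
  19 → (4, 'dcdadcbcdbdcdbbdca')
  20 → (14, 'dcdbbdca')
  21 → (3, 'ddcdadcbcdbdcdbbdca')

SA = [21, 7, 2, 17, 10, 18, 13, 20, 9, 5, 0, 15, 11, 6, 1, 16, 12, 19, 8, 4, 14, 3]
i: (SA[i-1],SA[i]) lcp shared
  1: (21,7) 1 'a'
  2: (7,2) 2 'ad'
  3: (2,17) 0 ''
  4: (17,10) 1 'b'
  5: (10,18) 1 'b'
  6: (18,13) 3 'bdc'
  7: (13,20) 0 ''
  8: (20,9) 1 'c'
  9: (9,5) 1 'c'
  10: (5,0) 4 'cdad'
  11: (0,15) 2 'cd'
  12: (15,11) 3 'cdb'
  13: (11,6) 0 ''
  14: (6,1) 3 'dad'
  15: (1,16) 1 'd'
  16: (16,12) 2 'db'
  17: (12,19) 1 'd'
  18: (19,8) 2 'dc'
  19: (8,4) 2 'dc'
  20: (4,14) 3 'dcd'
  21: (14,3) 1 'd'

n(n+1)/2 = 22·23/2 = 253
Σ LCP = 0 + 1 + 2 + 0 + 1 + 1 + 3 + 0 + 1 + 1 + 4 + 2 + 3 + 0 + 3 + 1 + 2 + 1 + 2 + 2 + 3 + 1 = 34
distinct = 253 − 34 = 219

219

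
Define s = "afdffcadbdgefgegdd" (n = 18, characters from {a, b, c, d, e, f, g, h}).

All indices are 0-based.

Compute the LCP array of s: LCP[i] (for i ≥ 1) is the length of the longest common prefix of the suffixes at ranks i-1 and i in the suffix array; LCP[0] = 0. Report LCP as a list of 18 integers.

[0, 1, 0, 0, 0, 1, 1, 1, 1, 0, 1, 0, 1, 1, 1, 0, 1, 2]

rank | idx | suffix
   0 |   6 | adbdgefgegdd
   1 |   0 | afdffcadbdgefgegdd
   2 |   8 | bdgefgegdd
   3 |   5 | cadbdgefgegdd
   4 |  17 | d
   5 |   7 | dbdgefgegdd
   6 |  16 | dd
   7 |   2 | dffcadbdgefgegdd
   8 |   9 | dgefgegdd
   9 |  11 | efgegdd
  10 |  14 | egdd
  11 |   4 | fcadbdgefgegdd
  12 |   1 | fdffcadbdgefgegdd
  13 |   3 | ffcadbdgefgegdd
  14 |  12 | fgegdd
  15 |  15 | gdd
  16 |  10 | gefgegdd
  17 |  13 | gegdd

SA = [6, 0, 8, 5, 17, 7, 16, 2, 9, 11, 14, 4, 1, 3, 12, 15, 10, 13]
[i] adj suffixes → lcp
  [1] 6/0 → 1 ('a')
  [2] 0/8 → 0 ('')
  [3] 8/5 → 0 ('')
  [4] 5/17 → 0 ('')
  [5] 17/7 → 1 ('d')
  [6] 7/16 → 1 ('d')
  [7] 16/2 → 1 ('d')
  [8] 2/9 → 1 ('d')
  [9] 9/11 → 0 ('')
  [10] 11/14 → 1 ('e')
  [11] 14/4 → 0 ('')
  [12] 4/1 → 1 ('f')
  [13] 1/3 → 1 ('f')
  [14] 3/12 → 1 ('f')
  [15] 12/15 → 0 ('')
  [16] 15/10 → 1 ('g')
  [17] 10/13 → 2 ('ge')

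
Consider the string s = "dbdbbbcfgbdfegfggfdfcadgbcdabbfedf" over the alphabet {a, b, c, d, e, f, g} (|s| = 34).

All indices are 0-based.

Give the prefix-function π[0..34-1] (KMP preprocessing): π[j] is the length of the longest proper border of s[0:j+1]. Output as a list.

π[0] = 0
j=1 s[j]='b': π[1]=0 (border '')
j=2 s[j]='d': π[2]=1 (border 'd')
j=3 s[j]='b': π[3]=2 (border 'db')
j=4 s[j]='b': k: 2→0; π[4]=0 (border '')
j=5 s[j]='b': π[5]=0 (border '')
j=6 s[j]='c': π[6]=0 (border '')
j=7 s[j]='f': π[7]=0 (border '')
j=8 s[j]='g': π[8]=0 (border '')
j=9 s[j]='b': π[9]=0 (border '')
j=10 s[j]='d': π[10]=1 (border 'd')
j=11 s[j]='f': k: 1→0; π[11]=0 (border '')
j=12 s[j]='e': π[12]=0 (border '')
j=13 s[j]='g': π[13]=0 (border '')
j=14 s[j]='f': π[14]=0 (border '')
j=15 s[j]='g': π[15]=0 (border '')
j=16 s[j]='g': π[16]=0 (border '')
j=17 s[j]='f': π[17]=0 (border '')
j=18 s[j]='d': π[18]=1 (border 'd')
j=19 s[j]='f': k: 1→0; π[19]=0 (border '')
j=20 s[j]='c': π[20]=0 (border '')
j=21 s[j]='a': π[21]=0 (border '')
j=22 s[j]='d': π[22]=1 (border 'd')
j=23 s[j]='g': k: 1→0; π[23]=0 (border '')
j=24 s[j]='b': π[24]=0 (border '')
j=25 s[j]='c': π[25]=0 (border '')
j=26 s[j]='d': π[26]=1 (border 'd')
j=27 s[j]='a': k: 1→0; π[27]=0 (border '')
j=28 s[j]='b': π[28]=0 (border '')
j=29 s[j]='b': π[29]=0 (border '')
j=30 s[j]='f': π[30]=0 (border '')
j=31 s[j]='e': π[31]=0 (border '')
j=32 s[j]='d': π[32]=1 (border 'd')
j=33 s[j]='f': k: 1→0; π[33]=0 (border '')

[0, 0, 1, 2, 0, 0, 0, 0, 0, 0, 1, 0, 0, 0, 0, 0, 0, 0, 1, 0, 0, 0, 1, 0, 0, 0, 1, 0, 0, 0, 0, 0, 1, 0]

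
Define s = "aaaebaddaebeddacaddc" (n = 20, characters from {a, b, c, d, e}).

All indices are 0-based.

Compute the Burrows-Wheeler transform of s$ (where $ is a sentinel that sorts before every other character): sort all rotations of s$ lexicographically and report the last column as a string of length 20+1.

c$adbcadeedadddeaaaab

rank  rotation               last
    0  $aaaebaddaebeddacaddc  c
    1  aaaebaddaebeddacaddc$  $
    2  aaebaddaebeddacaddc$a  a
    3  acaddc$aaaebaddaebedd  d
    4  addaebeddacaddc$aaaeb  b
    5  addc$aaaebaddaebeddac  c
    6  aebaddaebeddacaddc$aa  a
    7  aebeddacaddc$aaaebadd  d
    8  baddaebeddacaddc$aaae  e
    9  beddacaddc$aaaebaddae  e
   10  c$aaaebaddaebeddacadd  d
   11  caddc$aaaebaddaebedda  a
   12  dacaddc$aaaebaddaebed  d
   13  daebeddacaddc$aaaebad  d
   14  dc$aaaebaddaebeddacad  d
   15  ddacaddc$aaaebaddaebe  e
   16  ddaebeddacaddc$aaaeba  a
   17  ddc$aaaebaddaebeddaca  a
   18  ebaddaebeddacaddc$aaa  a
   19  ebeddacaddc$aaaebadda  a
   20  eddacaddc$aaaebaddaeb  b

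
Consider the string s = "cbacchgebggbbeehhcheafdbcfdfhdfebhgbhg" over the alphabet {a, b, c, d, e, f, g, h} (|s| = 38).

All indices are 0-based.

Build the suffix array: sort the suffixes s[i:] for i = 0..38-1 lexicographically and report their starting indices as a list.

rank | idx | suffix
   0 |   2 | acchgebggbbeehhcheafdbcfdfhdfebhgbhg
   1 |  20 | afdbcfdfhdfebhgbhg
   2 |   1 | bacchgebggbbeehhcheafdbcfdfhdfebhgbhg
   3 |  11 | bbeehhcheafdbcfdfhdfebhgbhg
   4 |  23 | bcfdfhdfebhgbhg
   5 |  12 | beehhcheafdbcfdfhdfebhgbhg
   6 |   8 | bggbbeehhcheafdbcfdfhdfebhgbhg
   7 |  35 | bhg
   8 |  32 | bhgbhg
   9 |   0 | cbacchgebggbbeehhcheafdbcfdfhdfebhgbhg
  10 |   3 | cchgebggbbeehhcheafdbcfdfhdfebhgbhg
  11 |  24 | cfdfhdfebhgbhg
  12 |  17 | cheafdbcfdfhdfebhgbhg
  13 |   4 | chgebggbbeehhcheafdbcfdfhdfebhgbhg
  14 |  22 | dbcfdfhdfebhgbhg
  15 |  29 | dfebhgbhg
  16 |  26 | dfhdfebhgbhg
  17 |  19 | eafdbcfdfhdfebhgbhg
  18 |   7 | ebggbbeehhcheafdbcfdfhdfebhgbhg
  19 |  31 | ebhgbhg
  20 |  13 | eehhcheafdbcfdfhdfebhgbhg
  21 |  14 | ehhcheafdbcfdfhdfebhgbhg
  22 |  21 | fdbcfdfhdfebhgbhg
  23 |  25 | fdfhdfebhgbhg
  24 |  30 | febhgbhg
  25 |  27 | fhdfebhgbhg
  26 |  37 | g
  27 |  10 | gbbeehhcheafdbcfdfhdfebhgbhg
  28 |  34 | gbhg
  29 |   6 | gebggbbeehhcheafdbcfdfhdfebhgbhg
  30 |   9 | ggbbeehhcheafdbcfdfhdfebhgbhg
  31 |  16 | hcheafdbcfdfhdfebhgbhg
  32 |  28 | hdfebhgbhg
  33 |  18 | heafdbcfdfhdfebhgbhg
  34 |  36 | hg
  35 |  33 | hgbhg
  36 |   5 | hgebggbbeehhcheafdbcfdfhdfebhgbhg
  37 |  15 | hhcheafdbcfdfhdfebhgbhg

[2, 20, 1, 11, 23, 12, 8, 35, 32, 0, 3, 24, 17, 4, 22, 29, 26, 19, 7, 31, 13, 14, 21, 25, 30, 27, 37, 10, 34, 6, 9, 16, 28, 18, 36, 33, 5, 15]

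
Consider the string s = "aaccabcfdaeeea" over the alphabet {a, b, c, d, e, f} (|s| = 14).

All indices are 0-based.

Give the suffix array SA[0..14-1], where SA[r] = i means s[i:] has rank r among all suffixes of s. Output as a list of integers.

rank | idx | suffix
   0 |  13 | a
   1 |   0 | aaccabcfdaeeea
   2 |   4 | abcfdaeeea
   3 |   1 | accabcfdaeeea
   4 |   9 | aeeea
   5 |   5 | bcfdaeeea
   6 |   3 | cabcfdaeeea
   7 |   2 | ccabcfdaeeea
   8 |   6 | cfdaeeea
   9 |   8 | daeeea
  10 |  12 | ea
  11 |  11 | eea
  12 |  10 | eeea
  13 |   7 | fdaeeea

[13, 0, 4, 1, 9, 5, 3, 2, 6, 8, 12, 11, 10, 7]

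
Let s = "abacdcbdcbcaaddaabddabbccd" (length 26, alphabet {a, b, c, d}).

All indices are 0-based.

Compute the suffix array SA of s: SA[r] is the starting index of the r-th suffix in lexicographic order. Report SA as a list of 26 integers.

[15, 11, 0, 20, 16, 2, 12, 1, 21, 9, 22, 6, 17, 10, 8, 5, 23, 24, 3, 25, 14, 19, 7, 4, 13, 18]

rank→(start, suffix):
  0 → (15, 'aabddabbccd')
  1 → (11, 'aaddaabddabbccd')
  2 → (0, 'abacdcbdcbcaaddaabddabbccd')
  3 → (20, 'abbccd')
  4 → (16, 'abddabbccd')
  5 → (2, 'acdcbdcbcaaddaabddabbccd')
  6 → (12, 'addaabddabbccd')
  7 → (1, 'bacdcbdcbcaaddaabddabbccd')
  8 → (21, 'bbccd')
  9 → (9, 'bcaaddaabddabbccd')
  10 → (22, 'bccd')
  11 → (6, 'bdcbcaaddaabddabbccd')
  12 → (17, 'bddabbccd')
  13 → (10, 'caaddaabddabbccd')
  14 → (8, 'cbcaaddaabddabbccd')
  15 → (5, 'cbdcbcaaddaabddabbccd')
  16 → (23, 'ccd')
  17 → (24, 'cd')
  18 → (3, 'cdcbdcbcaaddaabddabbccd')
  19 → (25, 'd')
  20 → (14, 'daabddabbccd')
  21 → (19, 'dabbccd')
  22 → (7, 'dcbcaaddaabddabbccd')
  23 → (4, 'dcbdcbcaaddaabddabbccd')
  24 → (13, 'ddaabddabbccd')
  25 → (18, 'ddabbccd')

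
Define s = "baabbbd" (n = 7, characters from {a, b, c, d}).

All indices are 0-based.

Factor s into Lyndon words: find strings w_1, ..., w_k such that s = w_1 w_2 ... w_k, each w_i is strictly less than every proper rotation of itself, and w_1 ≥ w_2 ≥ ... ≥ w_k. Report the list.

["b", "aabbbd"]

emit factor 1: 'b' (i=0, period=1)
emit factor 2: 'aabbbd' (i=1, period=6)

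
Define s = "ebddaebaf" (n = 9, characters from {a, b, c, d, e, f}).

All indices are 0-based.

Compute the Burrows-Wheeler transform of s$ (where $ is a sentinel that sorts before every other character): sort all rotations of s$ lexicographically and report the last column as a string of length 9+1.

fdbeedba$a

rank  rotation    last
    0  $ebddaebaf  f
    1  aebaf$ebdd  d
    2  af$ebddaeb  b
    3  baf$ebddae  e
    4  bddaebaf$e  e
    5  daebaf$ebd  d
    6  ddaebaf$eb  b
    7  ebaf$ebdda  a
    8  ebddaebaf$  $
    9  f$ebddaeba  a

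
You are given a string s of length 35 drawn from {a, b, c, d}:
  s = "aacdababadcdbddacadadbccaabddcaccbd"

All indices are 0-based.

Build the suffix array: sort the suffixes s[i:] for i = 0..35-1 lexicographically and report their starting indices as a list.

[24, 0, 4, 6, 25, 15, 30, 1, 17, 19, 8, 5, 7, 21, 33, 12, 26, 23, 29, 16, 32, 22, 31, 2, 10, 34, 3, 14, 18, 20, 11, 28, 9, 13, 27]

sorted suffixes:
  #0 SA[0]=24  'aabddcaccbd'
  #1 SA[1]=0  'aacdababadcdbddacadadbccaabddcaccbd'
  #2 SA[2]=4  'ababadcdbddacadadbccaabddcaccbd'
  #3 SA[3]=6  'abadcdbddacadadbccaabddcaccbd'
  #4 SA[4]=25  'abddcaccbd'
  #5 SA[5]=15  'acadadbccaabddcaccbd'
  #6 SA[6]=30  'accbd'
  #7 SA[7]=1  'acdababadcdbddacadadbccaabddcaccbd'
  #8 SA[8]=17  'adadbccaabddcaccbd'
  #9 SA[9]=19  'adbccaabddcaccbd'
  #10 SA[10]=8  'adcdbddacadadbccaabddcaccbd'
  #11 SA[11]=5  'babadcdbddacadadbccaabddcaccbd'
  #12 SA[12]=7  'badcdbddacadadbccaabddcaccbd'
  #13 SA[13]=21  'bccaabddcaccbd'
  #14 SA[14]=33  'bd'
  #15 SA[15]=12  'bddacadadbccaabddcaccbd'
  #16 SA[16]=26  'bddcaccbd'
  #17 SA[17]=23  'caabddcaccbd'
  #18 SA[18]=29  'caccbd'
  #19 SA[19]=16  'cadadbccaabddcaccbd'
  #20 SA[20]=32  'cbd'
  #21 SA[21]=22  'ccaabddcaccbd'
  #22 SA[22]=31  'ccbd'
  #23 SA[23]=2  'cdababadcdbddacadadbccaabddcaccbd'
  #24 SA[24]=10  'cdbddacadadbccaabddcaccbd'
  #25 SA[25]=34  'd'
  #26 SA[26]=3  'dababadcdbddacadadbccaabddcaccbd'
  #27 SA[27]=14  'dacadadbccaabddcaccbd'
  #28 SA[28]=18  'dadbccaabddcaccbd'
  #29 SA[29]=20  'dbccaabddcaccbd'
  #30 SA[30]=11  'dbddacadadbccaabddcaccbd'
  #31 SA[31]=28  'dcaccbd'
  #32 SA[32]=9  'dcdbddacadadbccaabddcaccbd'
  #33 SA[33]=13  'ddacadadbccaabddcaccbd'
  #34 SA[34]=27  'ddcaccbd'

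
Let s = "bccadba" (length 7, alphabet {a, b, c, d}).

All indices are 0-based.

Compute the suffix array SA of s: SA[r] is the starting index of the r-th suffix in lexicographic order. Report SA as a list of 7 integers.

[6, 3, 5, 0, 2, 1, 4]

rank→(start, suffix):
  0 → (6, 'a')
  1 → (3, 'adba')
  2 → (5, 'ba')
  3 → (0, 'bccadba')
  4 → (2, 'cadba')
  5 → (1, 'ccadba')
  6 → (4, 'dba')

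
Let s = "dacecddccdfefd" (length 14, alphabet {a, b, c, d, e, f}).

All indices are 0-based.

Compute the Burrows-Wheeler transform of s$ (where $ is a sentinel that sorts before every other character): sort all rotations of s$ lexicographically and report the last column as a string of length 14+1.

dddecaf$dcccfed

rank  rotation         last
    0  $dacecddccdfefd  d
    1  acecddccdfefd$d  d
    2  ccdfefd$dacecdd  d
    3  cddccdfefd$dace  e
    4  cdfefd$dacecddc  c
    5  cecddccdfefd$da  a
    6  d$dacecddccdfef  f
    7  dacecddccdfefd$  $
    8  dccdfefd$dacecd  d
    9  ddccdfefd$dacec  c
   10  dfefd$dacecddcc  c
   11  ecddccdfefd$dac  c
   12  efd$dacecddccdf  f
   13  fd$dacecddccdfe  e
   14  fefd$dacecddccd  d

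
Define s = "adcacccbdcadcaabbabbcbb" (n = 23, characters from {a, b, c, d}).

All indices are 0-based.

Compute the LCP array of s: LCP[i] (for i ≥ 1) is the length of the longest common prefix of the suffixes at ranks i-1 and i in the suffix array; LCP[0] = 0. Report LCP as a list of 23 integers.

rank→(start, suffix):
  0 → (13, 'aabbabbcbb')
  1 → (14, 'abbabbcbb')
  2 → (17, 'abbcbb')
  3 → (3, 'acccbdcadcaabbabbcbb')
  4 → (10, 'adcaabbabbcbb')
  5 → (0, 'adcacccbdcadcaabbabbcbb')
  6 → (22, 'b')
  7 → (16, 'babbcbb')
  8 → (21, 'bb')
  9 → (15, 'bbabbcbb')
  10 → (18, 'bbcbb')
  11 → (19, 'bcbb')
  12 → (7, 'bdcadcaabbabbcbb')
  13 → (12, 'caabbabbcbb')
  14 → (2, 'cacccbdcadcaabbabbcbb')
  15 → (9, 'cadcaabbabbcbb')
  16 → (20, 'cbb')
  17 → (6, 'cbdcadcaabbabbcbb')
  18 → (5, 'ccbdcadcaabbabbcbb')
  19 → (4, 'cccbdcadcaabbabbcbb')
  20 → (11, 'dcaabbabbcbb')
  21 → (1, 'dcacccbdcadcaabbabbcbb')
  22 → (8, 'dcadcaabbabbcbb')

SA = [13, 14, 17, 3, 10, 0, 22, 16, 21, 15, 18, 19, 7, 12, 2, 9, 20, 6, 5, 4, 11, 1, 8]
[i] adj suffixes → lcp
  [1] 13/14 → 1 ('a')
  [2] 14/17 → 3 ('abb')
  [3] 17/3 → 1 ('a')
  [4] 3/10 → 1 ('a')
  [5] 10/0 → 4 ('adca')
  [6] 0/22 → 0 ('')
  [7] 22/16 → 1 ('b')
  [8] 16/21 → 1 ('b')
  [9] 21/15 → 2 ('bb')
  [10] 15/18 → 2 ('bb')
  [11] 18/19 → 1 ('b')
  [12] 19/7 → 1 ('b')
  [13] 7/12 → 0 ('')
  [14] 12/2 → 2 ('ca')
  [15] 2/9 → 2 ('ca')
  [16] 9/20 → 1 ('c')
  [17] 20/6 → 2 ('cb')
  [18] 6/5 → 1 ('c')
  [19] 5/4 → 2 ('cc')
  [20] 4/11 → 0 ('')
  [21] 11/1 → 3 ('dca')
  [22] 1/8 → 3 ('dca')

[0, 1, 3, 1, 1, 4, 0, 1, 1, 2, 2, 1, 1, 0, 2, 2, 1, 2, 1, 2, 0, 3, 3]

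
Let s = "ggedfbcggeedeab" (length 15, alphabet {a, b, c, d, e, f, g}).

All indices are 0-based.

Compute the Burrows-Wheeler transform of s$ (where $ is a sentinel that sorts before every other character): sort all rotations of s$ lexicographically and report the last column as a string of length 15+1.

beafbeedeggdgg$c

rank  rotation          last
    0  $ggedfbcggeedeab  b
    1  ab$ggedfbcggeede  e
    2  b$ggedfbcggeedea  a
    3  bcggeedeab$ggedf  f
    4  cggeedeab$ggedfb  b
    5  deab$ggedfbcggee  e
    6  dfbcggeedeab$gge  e
    7  eab$ggedfbcggeed  d
    8  edeab$ggedfbcgge  e
    9  edfbcggeedeab$gg  g
   10  eedeab$ggedfbcgg  g
   11  fbcggeedeab$gged  d
   12  gedfbcggeedeab$g  g
   13  geedeab$ggedfbcg  g
   14  ggedfbcggeedeab$  $
   15  ggeedeab$ggedfbc  c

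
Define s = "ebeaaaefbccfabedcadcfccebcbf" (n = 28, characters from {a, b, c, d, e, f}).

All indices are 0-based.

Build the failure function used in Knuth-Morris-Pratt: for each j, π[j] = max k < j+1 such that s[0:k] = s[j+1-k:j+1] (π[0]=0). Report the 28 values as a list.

π[0] = 0
j=1 s[j]='b': π[1]=0 (border '')
j=2 s[j]='e': π[2]=1 (border 'e')
j=3 s[j]='a': k: 1→0; π[3]=0 (border '')
j=4 s[j]='a': π[4]=0 (border '')
j=5 s[j]='a': π[5]=0 (border '')
j=6 s[j]='e': π[6]=1 (border 'e')
j=7 s[j]='f': k: 1→0; π[7]=0 (border '')
j=8 s[j]='b': π[8]=0 (border '')
j=9 s[j]='c': π[9]=0 (border '')
j=10 s[j]='c': π[10]=0 (border '')
j=11 s[j]='f': π[11]=0 (border '')
j=12 s[j]='a': π[12]=0 (border '')
j=13 s[j]='b': π[13]=0 (border '')
j=14 s[j]='e': π[14]=1 (border 'e')
j=15 s[j]='d': k: 1→0; π[15]=0 (border '')
j=16 s[j]='c': π[16]=0 (border '')
j=17 s[j]='a': π[17]=0 (border '')
j=18 s[j]='d': π[18]=0 (border '')
j=19 s[j]='c': π[19]=0 (border '')
j=20 s[j]='f': π[20]=0 (border '')
j=21 s[j]='c': π[21]=0 (border '')
j=22 s[j]='c': π[22]=0 (border '')
j=23 s[j]='e': π[23]=1 (border 'e')
j=24 s[j]='b': π[24]=2 (border 'eb')
j=25 s[j]='c': k: 2→0; π[25]=0 (border '')
j=26 s[j]='b': π[26]=0 (border '')
j=27 s[j]='f': π[27]=0 (border '')

[0, 0, 1, 0, 0, 0, 1, 0, 0, 0, 0, 0, 0, 0, 1, 0, 0, 0, 0, 0, 0, 0, 0, 1, 2, 0, 0, 0]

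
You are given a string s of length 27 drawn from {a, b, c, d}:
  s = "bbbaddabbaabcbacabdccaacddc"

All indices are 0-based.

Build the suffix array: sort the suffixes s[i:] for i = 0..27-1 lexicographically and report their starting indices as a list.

[9, 21, 6, 10, 16, 14, 22, 3, 8, 13, 2, 7, 1, 0, 11, 17, 26, 20, 15, 12, 19, 23, 5, 25, 18, 4, 24]

sorted suffixes:
  #0 SA[0]=9  'aabcbacabdccaacddc'
  #1 SA[1]=21  'aacddc'
  #2 SA[2]=6  'abbaabcbacabdccaacddc'
  #3 SA[3]=10  'abcbacabdccaacddc'
  #4 SA[4]=16  'abdccaacddc'
  #5 SA[5]=14  'acabdccaacddc'
  #6 SA[6]=22  'acddc'
  #7 SA[7]=3  'addabbaabcbacabdccaacddc'
  #8 SA[8]=8  'baabcbacabdccaacddc'
  #9 SA[9]=13  'bacabdccaacddc'
  #10 SA[10]=2  'baddabbaabcbacabdccaacddc'
  #11 SA[11]=7  'bbaabcbacabdccaacddc'
  #12 SA[12]=1  'bbaddabbaabcbacabdccaacddc'
  #13 SA[13]=0  'bbbaddabbaabcbacabdccaacddc'
  #14 SA[14]=11  'bcbacabdccaacddc'
  #15 SA[15]=17  'bdccaacddc'
  #16 SA[16]=26  'c'
  #17 SA[17]=20  'caacddc'
  #18 SA[18]=15  'cabdccaacddc'
  #19 SA[19]=12  'cbacabdccaacddc'
  #20 SA[20]=19  'ccaacddc'
  #21 SA[21]=23  'cddc'
  #22 SA[22]=5  'dabbaabcbacabdccaacddc'
  #23 SA[23]=25  'dc'
  #24 SA[24]=18  'dccaacddc'
  #25 SA[25]=4  'ddabbaabcbacabdccaacddc'
  #26 SA[26]=24  'ddc'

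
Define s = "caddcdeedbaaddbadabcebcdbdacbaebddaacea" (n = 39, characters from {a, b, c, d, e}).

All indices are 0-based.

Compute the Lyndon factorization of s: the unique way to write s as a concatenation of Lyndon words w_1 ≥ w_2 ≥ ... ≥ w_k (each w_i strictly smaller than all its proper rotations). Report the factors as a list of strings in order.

emit factor 1: 'c' (i=0, period=1)
emit factor 2: 'addcdeedb' (i=1, period=9)
emit factor 3: 'aaddbadabcebcdbdacbaebdd' (i=10, period=24)
emit factor 4: 'aace' (i=34, period=4)
emit factor 5: 'a' (i=38, period=1)

["c", "addcdeedb", "aaddbadabcebcdbdacbaebdd", "aace", "a"]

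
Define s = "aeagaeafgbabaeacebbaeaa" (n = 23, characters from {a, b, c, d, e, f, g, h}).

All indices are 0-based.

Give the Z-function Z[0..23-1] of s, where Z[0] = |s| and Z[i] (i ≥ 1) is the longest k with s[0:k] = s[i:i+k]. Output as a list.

[23, 0, 1, 0, 3, 0, 1, 0, 0, 0, 1, 0, 3, 0, 1, 0, 0, 0, 0, 3, 0, 1, 1]

Z[0]=23
i=1: fresh scan; Z[1]=0
i=2: fresh scan; Z[2]=1 grow→box=[2,3)
i=3: fresh scan; Z[3]=0
i=4: fresh scan; Z[4]=3 grow→box=[4,7)
i=5: min(r-i=2, Z[1]=0)=0; Z[5]=0
i=6: min(r-i=1, Z[2]=1)=1; Z[6]=1
i=7: fresh scan; Z[7]=0
i=8: fresh scan; Z[8]=0
i=9: fresh scan; Z[9]=0
i=10: fresh scan; Z[10]=1 grow→box=[10,11)
i=11: fresh scan; Z[11]=0
i=12: fresh scan; Z[12]=3 grow→box=[12,15)
i=13: min(r-i=2, Z[1]=0)=0; Z[13]=0
i=14: min(r-i=1, Z[2]=1)=1; Z[14]=1
i=15: fresh scan; Z[15]=0
i=16: fresh scan; Z[16]=0
i=17: fresh scan; Z[17]=0
i=18: fresh scan; Z[18]=0
i=19: fresh scan; Z[19]=3 grow→box=[19,22)
i=20: min(r-i=2, Z[1]=0)=0; Z[20]=0
i=21: min(r-i=1, Z[2]=1)=1; Z[21]=1
i=22: fresh scan; Z[22]=1 grow→box=[22,23)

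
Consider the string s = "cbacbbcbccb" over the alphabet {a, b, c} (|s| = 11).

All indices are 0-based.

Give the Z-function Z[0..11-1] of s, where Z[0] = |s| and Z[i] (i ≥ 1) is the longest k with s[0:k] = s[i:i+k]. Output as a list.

Z[0]=11
i=1: outside box; Z[1]=0
i=2: outside box; Z[2]=0
i=3: outside box; Z[3]=2 grow→box=[3,5)
i=4: min(r-i=1, Z[1]=0)=0; Z[4]=0
i=5: outside box; Z[5]=0
i=6: outside box; Z[6]=2 grow→box=[6,8)
i=7: min(r-i=1, Z[1]=0)=0; Z[7]=0
i=8: outside box; Z[8]=1 grow→box=[8,9)
i=9: outside box; Z[9]=2 grow→box=[9,11)
i=10: min(r-i=1, Z[1]=0)=0; Z[10]=0

[11, 0, 0, 2, 0, 0, 2, 0, 1, 2, 0]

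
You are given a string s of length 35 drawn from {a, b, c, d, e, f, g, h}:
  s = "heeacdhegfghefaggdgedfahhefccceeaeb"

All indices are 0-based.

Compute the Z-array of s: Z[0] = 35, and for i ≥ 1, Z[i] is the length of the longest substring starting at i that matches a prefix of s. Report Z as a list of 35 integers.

[35, 0, 0, 0, 0, 0, 2, 0, 0, 0, 0, 2, 0, 0, 0, 0, 0, 0, 0, 0, 0, 0, 0, 1, 2, 0, 0, 0, 0, 0, 0, 0, 0, 0, 0]

Z[0]=35
i=1: i≥r, start 0; Z[1]=0
i=2: i≥r, start 0; Z[2]=0
i=3: i≥r, start 0; Z[3]=0
i=4: i≥r, start 0; Z[4]=0
i=5: i≥r, start 0; Z[5]=0
i=6: i≥r, start 0; Z[6]=2 extend→box=[6,8)
i=7: min(r-i=1, Z[1]=0)=0; Z[7]=0
i=8: i≥r, start 0; Z[8]=0
i=9: i≥r, start 0; Z[9]=0
i=10: i≥r, start 0; Z[10]=0
i=11: i≥r, start 0; Z[11]=2 extend→box=[11,13)
i=12: min(r-i=1, Z[1]=0)=0; Z[12]=0
i=13: i≥r, start 0; Z[13]=0
i=14: i≥r, start 0; Z[14]=0
i=15: i≥r, start 0; Z[15]=0
i=16: i≥r, start 0; Z[16]=0
i=17: i≥r, start 0; Z[17]=0
i=18: i≥r, start 0; Z[18]=0
i=19: i≥r, start 0; Z[19]=0
i=20: i≥r, start 0; Z[20]=0
i=21: i≥r, start 0; Z[21]=0
i=22: i≥r, start 0; Z[22]=0
i=23: i≥r, start 0; Z[23]=1 extend→box=[23,24)
i=24: i≥r, start 0; Z[24]=2 extend→box=[24,26)
i=25: min(r-i=1, Z[1]=0)=0; Z[25]=0
i=26: i≥r, start 0; Z[26]=0
i=27: i≥r, start 0; Z[27]=0
i=28: i≥r, start 0; Z[28]=0
i=29: i≥r, start 0; Z[29]=0
i=30: i≥r, start 0; Z[30]=0
i=31: i≥r, start 0; Z[31]=0
i=32: i≥r, start 0; Z[32]=0
i=33: i≥r, start 0; Z[33]=0
i=34: i≥r, start 0; Z[34]=0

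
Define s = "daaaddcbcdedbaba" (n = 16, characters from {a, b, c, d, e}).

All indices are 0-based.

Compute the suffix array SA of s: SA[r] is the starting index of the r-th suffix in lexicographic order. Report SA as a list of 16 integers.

[15, 1, 2, 13, 3, 14, 12, 7, 6, 8, 0, 11, 5, 4, 9, 10]

rank | idx | suffix
   0 |  15 | a
   1 |   1 | aaaddcbcdedbaba
   2 |   2 | aaddcbcdedbaba
   3 |  13 | aba
   4 |   3 | addcbcdedbaba
   5 |  14 | ba
   6 |  12 | baba
   7 |   7 | bcdedbaba
   8 |   6 | cbcdedbaba
   9 |   8 | cdedbaba
  10 |   0 | daaaddcbcdedbaba
  11 |  11 | dbaba
  12 |   5 | dcbcdedbaba
  13 |   4 | ddcbcdedbaba
  14 |   9 | dedbaba
  15 |  10 | edbaba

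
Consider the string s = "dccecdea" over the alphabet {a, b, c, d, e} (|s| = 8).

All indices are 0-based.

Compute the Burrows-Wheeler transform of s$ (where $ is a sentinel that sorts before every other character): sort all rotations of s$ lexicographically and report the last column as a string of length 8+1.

rank  rotation   last
    0  $dccecdea  a
    1  a$dccecde  e
    2  ccecdea$d  d
    3  cdea$dcce  e
    4  cecdea$dc  c
    5  dccecdea$  $
    6  dea$dccec  c
    7  ea$dccecd  d
    8  ecdea$dcc  c

aedec$cdc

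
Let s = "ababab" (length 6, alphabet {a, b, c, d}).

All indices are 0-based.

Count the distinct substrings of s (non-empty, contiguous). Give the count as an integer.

11

rank→(start, suffix):
  0 → (4, 'ab')
  1 → (2, 'abab')
  2 → (0, 'ababab')
  3 → (5, 'b')
  4 → (3, 'bab')
  5 → (1, 'babab')

SA = [4, 2, 0, 5, 3, 1]
rank  pair      lcp
   1  s[4:],s[2:]  2  'ab'
   2  s[2:],s[0:]  4  'abab'
   3  s[0:],s[5:]  0  ''
   4  s[5:],s[3:]  1  'b'
   5  s[3:],s[1:]  3  'bab'

n(n+1)/2 = 6·7/2 = 21
Σ LCP = 0 + 2 + 4 + 0 + 1 + 3 = 10
distinct = 21 − 10 = 11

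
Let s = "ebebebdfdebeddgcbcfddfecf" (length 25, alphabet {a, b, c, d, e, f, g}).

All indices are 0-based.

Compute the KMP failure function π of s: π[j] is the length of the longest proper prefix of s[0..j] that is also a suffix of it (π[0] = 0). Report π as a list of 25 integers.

[0, 0, 1, 2, 3, 4, 0, 0, 0, 1, 2, 3, 0, 0, 0, 0, 0, 0, 0, 0, 0, 0, 1, 0, 0]

π[0] = 0
j=1 s[j]='b': π[1]=0 (border '')
j=2 s[j]='e': π[2]=1 (border 'e')
j=3 s[j]='b': π[3]=2 (border 'eb')
j=4 s[j]='e': π[4]=3 (border 'ebe')
j=5 s[j]='b': π[5]=4 (border 'ebeb')
j=6 s[j]='d': k: 4→2→0; π[6]=0 (border '')
j=7 s[j]='f': π[7]=0 (border '')
j=8 s[j]='d': π[8]=0 (border '')
j=9 s[j]='e': π[9]=1 (border 'e')
j=10 s[j]='b': π[10]=2 (border 'eb')
j=11 s[j]='e': π[11]=3 (border 'ebe')
j=12 s[j]='d': k: 3→1→0; π[12]=0 (border '')
j=13 s[j]='d': π[13]=0 (border '')
j=14 s[j]='g': π[14]=0 (border '')
j=15 s[j]='c': π[15]=0 (border '')
j=16 s[j]='b': π[16]=0 (border '')
j=17 s[j]='c': π[17]=0 (border '')
j=18 s[j]='f': π[18]=0 (border '')
j=19 s[j]='d': π[19]=0 (border '')
j=20 s[j]='d': π[20]=0 (border '')
j=21 s[j]='f': π[21]=0 (border '')
j=22 s[j]='e': π[22]=1 (border 'e')
j=23 s[j]='c': k: 1→0; π[23]=0 (border '')
j=24 s[j]='f': π[24]=0 (border '')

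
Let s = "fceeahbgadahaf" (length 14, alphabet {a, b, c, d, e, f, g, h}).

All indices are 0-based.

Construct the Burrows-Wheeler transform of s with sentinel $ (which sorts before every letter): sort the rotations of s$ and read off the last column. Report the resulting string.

fghdehfaeca$baa

rank  rotation         last
    0  $fceeahbgadahaf  f
    1  adahaf$fceeahbg  g
    2  af$fceeahbgadah  h
    3  ahaf$fceeahbgad  d
    4  ahbgadahaf$fcee  e
    5  bgadahaf$fceeah  h
    6  ceeahbgadahaf$f  f
    7  dahaf$fceeahbga  a
    8  eahbgadahaf$fce  e
    9  eeahbgadahaf$fc  c
   10  f$fceeahbgadaha  a
   11  fceeahbgadahaf$  $
   12  gadahaf$fceeahb  b
   13  haf$fceeahbgada  a
   14  hbgadahaf$fceea  a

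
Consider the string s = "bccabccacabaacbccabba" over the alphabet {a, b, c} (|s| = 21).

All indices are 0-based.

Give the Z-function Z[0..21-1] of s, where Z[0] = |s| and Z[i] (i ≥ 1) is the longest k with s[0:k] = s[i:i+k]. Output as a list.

[21, 0, 0, 0, 4, 0, 0, 0, 0, 0, 1, 0, 0, 0, 5, 0, 0, 0, 1, 1, 0]

Z[0]=21
i=1: outside box; Z[1]=0
i=2: outside box; Z[2]=0
i=3: outside box; Z[3]=0
i=4: outside box; Z[4]=4 scan→box=[4,8)
i=5: min(r-i=3, Z[1]=0)=0; Z[5]=0
i=6: min(r-i=2, Z[2]=0)=0; Z[6]=0
i=7: min(r-i=1, Z[3]=0)=0; Z[7]=0
i=8: outside box; Z[8]=0
i=9: outside box; Z[9]=0
i=10: outside box; Z[10]=1 scan→box=[10,11)
i=11: outside box; Z[11]=0
i=12: outside box; Z[12]=0
i=13: outside box; Z[13]=0
i=14: outside box; Z[14]=5 scan→box=[14,19)
i=15: min(r-i=4, Z[1]=0)=0; Z[15]=0
i=16: min(r-i=3, Z[2]=0)=0; Z[16]=0
i=17: min(r-i=2, Z[3]=0)=0; Z[17]=0
i=18: min(r-i=1, Z[4]=4)=1; Z[18]=1
i=19: outside box; Z[19]=1 scan→box=[19,20)
i=20: outside box; Z[20]=0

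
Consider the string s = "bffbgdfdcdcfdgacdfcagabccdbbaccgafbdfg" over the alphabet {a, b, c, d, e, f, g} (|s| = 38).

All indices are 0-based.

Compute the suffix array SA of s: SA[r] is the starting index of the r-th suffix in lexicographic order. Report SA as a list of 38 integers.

[21, 28, 14, 32, 19, 27, 26, 22, 34, 0, 3, 18, 23, 29, 24, 8, 15, 10, 30, 25, 7, 9, 16, 5, 35, 12, 33, 2, 17, 6, 11, 1, 36, 37, 20, 13, 31, 4]

sorted suffixes:
  #0 SA[0]=21  'abccdbbaccgafbdfg'
  #1 SA[1]=28  'accgafbdfg'
  #2 SA[2]=14  'acdfcagabccdbbaccgafbdfg'
  #3 SA[3]=32  'afbdfg'
  #4 SA[4]=19  'agabccdbbaccgafbdfg'
  #5 SA[5]=27  'baccgafbdfg'
  #6 SA[6]=26  'bbaccgafbdfg'
  #7 SA[7]=22  'bccdbbaccgafbdfg'
  #8 SA[8]=34  'bdfg'
  #9 SA[9]=0  'bffbgdfdcdcfdgacdfcagabccdbbaccgafbdfg'
  #10 SA[10]=3  'bgdfdcdcfdgacdfcagabccdbbaccgafbdfg'
  #11 SA[11]=18  'cagabccdbbaccgafbdfg'
  #12 SA[12]=23  'ccdbbaccgafbdfg'
  #13 SA[13]=29  'ccgafbdfg'
  #14 SA[14]=24  'cdbbaccgafbdfg'
  #15 SA[15]=8  'cdcfdgacdfcagabccdbbaccgafbdfg'
  #16 SA[16]=15  'cdfcagabccdbbaccgafbdfg'
  #17 SA[17]=10  'cfdgacdfcagabccdbbaccgafbdfg'
  #18 SA[18]=30  'cgafbdfg'
  #19 SA[19]=25  'dbbaccgafbdfg'
  #20 SA[20]=7  'dcdcfdgacdfcagabccdbbaccgafbdfg'
  #21 SA[21]=9  'dcfdgacdfcagabccdbbaccgafbdfg'
  #22 SA[22]=16  'dfcagabccdbbaccgafbdfg'
  #23 SA[23]=5  'dfdcdcfdgacdfcagabccdbbaccgafbdfg'
  #24 SA[24]=35  'dfg'
  #25 SA[25]=12  'dgacdfcagabccdbbaccgafbdfg'
  #26 SA[26]=33  'fbdfg'
  #27 SA[27]=2  'fbgdfdcdcfdgacdfcagabccdbbaccgafbdfg'
  #28 SA[28]=17  'fcagabccdbbaccgafbdfg'
  #29 SA[29]=6  'fdcdcfdgacdfcagabccdbbaccgafbdfg'
  #30 SA[30]=11  'fdgacdfcagabccdbbaccgafbdfg'
  #31 SA[31]=1  'ffbgdfdcdcfdgacdfcagabccdbbaccgafbdfg'
  #32 SA[32]=36  'fg'
  #33 SA[33]=37  'g'
  #34 SA[34]=20  'gabccdbbaccgafbdfg'
  #35 SA[35]=13  'gacdfcagabccdbbaccgafbdfg'
  #36 SA[36]=31  'gafbdfg'
  #37 SA[37]=4  'gdfdcdcfdgacdfcagabccdbbaccgafbdfg'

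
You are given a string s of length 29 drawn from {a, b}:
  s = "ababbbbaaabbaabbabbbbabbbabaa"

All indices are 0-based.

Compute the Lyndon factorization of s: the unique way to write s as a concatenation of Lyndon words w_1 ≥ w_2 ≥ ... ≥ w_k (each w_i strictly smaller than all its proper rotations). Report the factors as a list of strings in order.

emit factor 1: 'ababbbb' (i=0, period=7)
emit factor 2: 'aaabbaabbabbbbabbbab' (i=7, period=20)
emit factor 3: 'a' (i=27, period=1)
emit factor 4: 'a' (i=28, period=1)

["ababbbb", "aaabbaabbabbbbabbbab", "a", "a"]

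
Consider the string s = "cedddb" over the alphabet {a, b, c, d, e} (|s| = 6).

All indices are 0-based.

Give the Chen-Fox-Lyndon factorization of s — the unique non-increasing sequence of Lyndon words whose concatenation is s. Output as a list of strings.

["ceddd", "b"]

emit factor 1: 'ceddd' (i=0, period=5)
emit factor 2: 'b' (i=5, period=1)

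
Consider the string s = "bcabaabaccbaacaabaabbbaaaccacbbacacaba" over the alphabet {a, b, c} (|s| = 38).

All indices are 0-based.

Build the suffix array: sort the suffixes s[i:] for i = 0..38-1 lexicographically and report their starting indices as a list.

rank→(start, suffix):
  0 → (37, 'a')
  1 → (22, 'aaaccacbbacacaba')
  2 → (14, 'aabaabbbaaaccacbbacacaba')
  3 → (4, 'aabaccbaacaabaabbbaaaccacbbacacaba')
  4 → (17, 'aabbbaaaccacbbacacaba')
  5 → (11, 'aacaabaabbbaaaccacbbacacaba')
  6 → (23, 'aaccacbbacacaba')
  7 → (35, 'aba')
  8 → (2, 'abaabaccbaacaabaabbbaaaccacbbacacaba')
  9 → (15, 'abaabbbaaaccacbbacacaba')
  10 → (5, 'abaccbaacaabaabbbaaaccacbbacacaba')
  11 → (18, 'abbbaaaccacbbacacaba')
  12 → (12, 'acaabaabbbaaaccacbbacacaba')
  13 → (33, 'acaba')
  14 → (31, 'acacaba')
  15 → (27, 'acbbacacaba')
  16 → (24, 'accacbbacacaba')
  17 → (7, 'accbaacaabaabbbaaaccacbbacacaba')
  18 → (36, 'ba')
  19 → (21, 'baaaccacbbacacaba')
  20 → (3, 'baabaccbaacaabaabbbaaaccacbbacacaba')
  21 → (16, 'baabbbaaaccacbbacacaba')
  22 → (10, 'baacaabaabbbaaaccacbbacacaba')
  23 → (30, 'bacacaba')
  24 → (6, 'baccbaacaabaabbbaaaccacbbacacaba')
  25 → (20, 'bbaaaccacbbacacaba')
  26 → (29, 'bbacacaba')
  27 → (19, 'bbbaaaccacbbacacaba')
  28 → (0, 'bcabaabaccbaacaabaabbbaaaccacbbacacaba')
  29 → (13, 'caabaabbbaaaccacbbacacaba')
  30 → (34, 'caba')
  31 → (1, 'cabaabaccbaacaabaabbbaaaccacbbacacaba')
  32 → (32, 'cacaba')
  33 → (26, 'cacbbacacaba')
  34 → (9, 'cbaacaabaabbbaaaccacbbacacaba')
  35 → (28, 'cbbacacaba')
  36 → (25, 'ccacbbacacaba')
  37 → (8, 'ccbaacaabaabbbaaaccacbbacacaba')

[37, 22, 14, 4, 17, 11, 23, 35, 2, 15, 5, 18, 12, 33, 31, 27, 24, 7, 36, 21, 3, 16, 10, 30, 6, 20, 29, 19, 0, 13, 34, 1, 32, 26, 9, 28, 25, 8]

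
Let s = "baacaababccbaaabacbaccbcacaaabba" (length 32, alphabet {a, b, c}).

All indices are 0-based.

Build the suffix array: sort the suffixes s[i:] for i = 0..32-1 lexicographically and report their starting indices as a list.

rank→(start, suffix):
  0 → (31, 'a')
  1 → (12, 'aaabacbaccbcacaaabba')
  2 → (26, 'aaabba')
  3 → (4, 'aababccbaaabacbaccbcacaaabba')
  4 → (13, 'aabacbaccbcacaaabba')
  5 → (27, 'aabba')
  6 → (1, 'aacaababccbaaabacbaccbcacaaabba')
  7 → (5, 'ababccbaaabacbaccbcacaaabba')
  8 → (14, 'abacbaccbcacaaabba')
  9 → (28, 'abba')
  10 → (7, 'abccbaaabacbaccbcacaaabba')
  11 → (24, 'acaaabba')
  12 → (2, 'acaababccbaaabacbaccbcacaaabba')
  13 → (16, 'acbaccbcacaaabba')
  14 → (19, 'accbcacaaabba')
  15 → (30, 'ba')
  16 → (11, 'baaabacbaccbcacaaabba')
  17 → (0, 'baacaababccbaaabacbaccbcacaaabba')
  18 → (6, 'babccbaaabacbaccbcacaaabba')
  19 → (15, 'bacbaccbcacaaabba')
  20 → (18, 'baccbcacaaabba')
  21 → (29, 'bba')
  22 → (22, 'bcacaaabba')
  23 → (8, 'bccbaaabacbaccbcacaaabba')
  24 → (25, 'caaabba')
  25 → (3, 'caababccbaaabacbaccbcacaaabba')
  26 → (23, 'cacaaabba')
  27 → (10, 'cbaaabacbaccbcacaaabba')
  28 → (17, 'cbaccbcacaaabba')
  29 → (21, 'cbcacaaabba')
  30 → (9, 'ccbaaabacbaccbcacaaabba')
  31 → (20, 'ccbcacaaabba')

[31, 12, 26, 4, 13, 27, 1, 5, 14, 28, 7, 24, 2, 16, 19, 30, 11, 0, 6, 15, 18, 29, 22, 8, 25, 3, 23, 10, 17, 21, 9, 20]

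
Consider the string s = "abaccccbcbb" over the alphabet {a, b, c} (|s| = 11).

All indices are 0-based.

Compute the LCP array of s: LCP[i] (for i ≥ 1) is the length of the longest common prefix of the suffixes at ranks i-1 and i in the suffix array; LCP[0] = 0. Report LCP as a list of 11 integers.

[0, 1, 0, 1, 1, 1, 0, 2, 1, 2, 3]

rank | idx | suffix
   0 |   0 | abaccccbcbb
   1 |   2 | accccbcbb
   2 |  10 | b
   3 |   1 | baccccbcbb
   4 |   9 | bb
   5 |   7 | bcbb
   6 |   8 | cbb
   7 |   6 | cbcbb
   8 |   5 | ccbcbb
   9 |   4 | cccbcbb
  10 |   3 | ccccbcbb

SA = [0, 2, 10, 1, 9, 7, 8, 6, 5, 4, 3]
[i] adj suffixes → lcp
  [1] 0/2 → 1 ('a')
  [2] 2/10 → 0 ('')
  [3] 10/1 → 1 ('b')
  [4] 1/9 → 1 ('b')
  [5] 9/7 → 1 ('b')
  [6] 7/8 → 0 ('')
  [7] 8/6 → 2 ('cb')
  [8] 6/5 → 1 ('c')
  [9] 5/4 → 2 ('cc')
  [10] 4/3 → 3 ('ccc')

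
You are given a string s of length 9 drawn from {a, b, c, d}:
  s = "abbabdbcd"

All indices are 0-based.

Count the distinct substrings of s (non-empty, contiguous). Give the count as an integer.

39

sorted suffixes:
  #0 SA[0]=0  'abbabdbcd'
  #1 SA[1]=3  'abdbcd'
  #2 SA[2]=2  'babdbcd'
  #3 SA[3]=1  'bbabdbcd'
  #4 SA[4]=6  'bcd'
  #5 SA[5]=4  'bdbcd'
  #6 SA[6]=7  'cd'
  #7 SA[7]=8  'd'
  #8 SA[8]=5  'dbcd'

SA = [0, 3, 2, 1, 6, 4, 7, 8, 5]
rank  pair      lcp
   1  s[0:],s[3:]  2  'ab'
   2  s[3:],s[2:]  0  ''
   3  s[2:],s[1:]  1  'b'
   4  s[1:],s[6:]  1  'b'
   5  s[6:],s[4:]  1  'b'
   6  s[4:],s[7:]  0  ''
   7  s[7:],s[8:]  0  ''
   8  s[8:],s[5:]  1  'd'

n(n+1)/2 = 9·10/2 = 45
Σ LCP = 0 + 2 + 0 + 1 + 1 + 1 + 0 + 0 + 1 = 6
distinct = 45 − 6 = 39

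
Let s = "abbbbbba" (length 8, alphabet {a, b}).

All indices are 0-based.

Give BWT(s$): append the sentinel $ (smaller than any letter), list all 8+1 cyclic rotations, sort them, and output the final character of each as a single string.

ab$bbbbba

rank  rotation   last
    0  $abbbbbba  a
    1  a$abbbbbb  b
    2  abbbbbba$  $
    3  ba$abbbbb  b
    4  bba$abbbb  b
    5  bbba$abbb  b
    6  bbbba$abb  b
    7  bbbbba$ab  b
    8  bbbbbba$a  a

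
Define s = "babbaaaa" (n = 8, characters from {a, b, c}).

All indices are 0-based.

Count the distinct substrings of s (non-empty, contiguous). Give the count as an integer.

rank | idx | suffix
   0 |   7 | a
   1 |   6 | aa
   2 |   5 | aaa
   3 |   4 | aaaa
   4 |   1 | abbaaaa
   5 |   3 | baaaa
   6 |   0 | babbaaaa
   7 |   2 | bbaaaa

SA = [7, 6, 5, 4, 1, 3, 0, 2]
rank  pair      lcp
   1  s[7:],s[6:]  1  'a'
   2  s[6:],s[5:]  2  'aa'
   3  s[5:],s[4:]  3  'aaa'
   4  s[4:],s[1:]  1  'a'
   5  s[1:],s[3:]  0  ''
   6  s[3:],s[0:]  2  'ba'
   7  s[0:],s[2:]  1  'b'

n(n+1)/2 = 8·9/2 = 36
Σ LCP = 0 + 1 + 2 + 3 + 1 + 0 + 2 + 1 = 10
distinct = 36 − 10 = 26

26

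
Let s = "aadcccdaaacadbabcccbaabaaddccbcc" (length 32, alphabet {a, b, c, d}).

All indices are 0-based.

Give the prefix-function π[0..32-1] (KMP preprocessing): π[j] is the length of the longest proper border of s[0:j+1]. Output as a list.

π[0] = 0
j=1 s[j]='a': π[1]=1 (border 'a')
j=2 s[j]='d': k: 1→0; π[2]=0 (border '')
j=3 s[j]='c': π[3]=0 (border '')
j=4 s[j]='c': π[4]=0 (border '')
j=5 s[j]='c': π[5]=0 (border '')
j=6 s[j]='d': π[6]=0 (border '')
j=7 s[j]='a': π[7]=1 (border 'a')
j=8 s[j]='a': π[8]=2 (border 'aa')
j=9 s[j]='a': k: 2→1; π[9]=2 (border 'aa')
j=10 s[j]='c': k: 2→1→0; π[10]=0 (border '')
j=11 s[j]='a': π[11]=1 (border 'a')
j=12 s[j]='d': k: 1→0; π[12]=0 (border '')
j=13 s[j]='b': π[13]=0 (border '')
j=14 s[j]='a': π[14]=1 (border 'a')
j=15 s[j]='b': k: 1→0; π[15]=0 (border '')
j=16 s[j]='c': π[16]=0 (border '')
j=17 s[j]='c': π[17]=0 (border '')
j=18 s[j]='c': π[18]=0 (border '')
j=19 s[j]='b': π[19]=0 (border '')
j=20 s[j]='a': π[20]=1 (border 'a')
j=21 s[j]='a': π[21]=2 (border 'aa')
j=22 s[j]='b': k: 2→1→0; π[22]=0 (border '')
j=23 s[j]='a': π[23]=1 (border 'a')
j=24 s[j]='a': π[24]=2 (border 'aa')
j=25 s[j]='d': π[25]=3 (border 'aad')
j=26 s[j]='d': k: 3→0; π[26]=0 (border '')
j=27 s[j]='c': π[27]=0 (border '')
j=28 s[j]='c': π[28]=0 (border '')
j=29 s[j]='b': π[29]=0 (border '')
j=30 s[j]='c': π[30]=0 (border '')
j=31 s[j]='c': π[31]=0 (border '')

[0, 1, 0, 0, 0, 0, 0, 1, 2, 2, 0, 1, 0, 0, 1, 0, 0, 0, 0, 0, 1, 2, 0, 1, 2, 3, 0, 0, 0, 0, 0, 0]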